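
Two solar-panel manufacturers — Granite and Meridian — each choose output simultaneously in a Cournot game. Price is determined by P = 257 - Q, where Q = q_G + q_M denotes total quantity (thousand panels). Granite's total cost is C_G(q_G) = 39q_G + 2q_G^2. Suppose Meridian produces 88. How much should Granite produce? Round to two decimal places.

21.67

With the rival's output fixed at 88, Granite's profit is π_G = (257 - 88 - q_G)q_G - (39q_G + 2q_G²) = (169 - q_G)q_G - (39q_G + 2q_G²).
∂π_G/∂q_G = 130 - 6q_G = 0, so q_G = 65/3.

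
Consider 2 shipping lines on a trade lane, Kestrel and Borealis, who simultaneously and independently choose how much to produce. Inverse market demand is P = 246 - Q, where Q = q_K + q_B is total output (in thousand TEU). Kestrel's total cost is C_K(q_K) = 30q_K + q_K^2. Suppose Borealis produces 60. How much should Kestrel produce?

39

With the rival's output fixed at 60, Kestrel's profit is π_K = (246 - 60 - q_K)q_K - (30q_K + q_K²) = (186 - q_K)q_K - (30q_K + q_K²).
∂π_K/∂q_K = 156 - 4q_K = 0, so q_K = 39.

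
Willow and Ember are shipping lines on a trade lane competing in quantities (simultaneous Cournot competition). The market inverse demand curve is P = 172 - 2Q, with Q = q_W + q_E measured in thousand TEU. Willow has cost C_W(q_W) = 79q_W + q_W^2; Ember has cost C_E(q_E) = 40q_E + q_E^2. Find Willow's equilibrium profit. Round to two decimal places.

Willow's profit: π_W = (172 - 2Q)q_W - (79q_W + q_W²). Setting ∂π_W/∂q_W = 0: 93 - 6q_W - 2(q_E) = 0.
Ember's profit: π_E = (172 - 2Q)q_E - (40q_E + q_E²). Setting ∂π_E/∂q_E = 0: 132 - 6q_E - 2(q_W) = 0.
Best responses: q_W = (93 - 2q_E)/6, q_E = (132 - 2q_W)/6.
Solving the pair: q_W = 147/16, q_E = 303/16.
Price P = 172 - 2·(225/8) = 463/4.
Willow's profit: (463/4)·(147/16) - 79·(147/16) - (147/16)² = 253.2305.

253.23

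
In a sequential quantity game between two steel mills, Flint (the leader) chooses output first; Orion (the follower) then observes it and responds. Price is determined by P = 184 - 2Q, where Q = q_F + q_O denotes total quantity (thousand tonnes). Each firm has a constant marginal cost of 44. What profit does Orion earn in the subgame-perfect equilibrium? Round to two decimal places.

The follower Orion best-responds to any q_F: π_O = (184 - 2Q)q_O - 44q_O.
Setting the follower's marginal profit to zero, 140 - 2q_F - 4q_O = 0, i.e. q_O = (140 - 2q_F)/4.
The leader anticipates this reaction. Substituting into P = 184 - 2Q gives P = 114 - q_F, so π_F = (114 - q_F)q_F - 44q_F.
Maximising: ∂π_F/∂q_F = 70 - 2q_F = 0, giving q_F = 35.
Then q_O = (140 - 2·35)/4 = 35/2.
Price P = 184 - 2·(105/2) = 79.
Orion's profit: (79 - 44)·(35/2) = 1225/2.

612.50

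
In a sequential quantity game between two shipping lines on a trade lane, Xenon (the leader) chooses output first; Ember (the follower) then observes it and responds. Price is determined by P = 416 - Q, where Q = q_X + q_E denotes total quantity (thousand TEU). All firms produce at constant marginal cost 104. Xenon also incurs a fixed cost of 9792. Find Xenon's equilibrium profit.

The follower Ember best-responds to any q_X: π_E = (416 - Q)q_E - 104q_E.
Setting the follower's marginal profit to zero, 312 - q_X - 2q_E = 0, i.e. q_E = (312 - q_X)/2.
Xenon substitutes q_E(q_X) into its own profit: π_X = q_X(416 - q_X - (312 - q_X)/2) - 104q_X = (260 - (1/2)q_X)q_X - 104q_X.
The leader's first-order condition 156 - q_X = 0 yields q_X = 156.
Then q_E = (312 - 156)/2 = 78.
Price P = 416 - 234 = 182.
Xenon's profit: (182 - 104)·156 - 9792 = 2376.

2376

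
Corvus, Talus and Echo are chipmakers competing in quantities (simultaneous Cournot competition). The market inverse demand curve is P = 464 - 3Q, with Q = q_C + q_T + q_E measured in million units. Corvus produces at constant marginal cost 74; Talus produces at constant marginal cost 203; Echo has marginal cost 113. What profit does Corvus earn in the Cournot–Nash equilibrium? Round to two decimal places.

Corvus's profit: π_C = (464 - 3Q)q_C - (74q_C). Setting ∂π_C/∂q_C = 0: 390 - 6q_C - 3(q_T + q_E) = 0.
Talus's first-order condition: 261 - 6q_T - 3(q_C + q_E) = 0.
Echo's profit: π_E = (464 - 3Q)q_E - (113q_E). Setting ∂π_E/∂q_E = 0: 351 - 6q_E - 3(q_C + q_T) = 0.
Adding the 3 conditions: 1002 − 6Q − 6Q = 0, i.e. Q = 167/2.
Back-substituting: q_C = (390 − 501/2)/3 = 93/2, q_T = (261 − 501/2)/3 = 7/2, q_E = (351 − 501/2)/3 = 67/2.
Price P = 464 - 3·(167/2) = 427/2.
Corvus's profit: (427/2 - 74)·(93/2) = 6486.7500.

6486.75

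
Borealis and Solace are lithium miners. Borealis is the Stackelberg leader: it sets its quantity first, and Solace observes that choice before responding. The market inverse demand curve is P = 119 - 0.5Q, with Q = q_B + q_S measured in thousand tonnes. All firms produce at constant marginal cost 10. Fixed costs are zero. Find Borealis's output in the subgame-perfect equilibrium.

Solve by backward induction. Given q_B, the follower Solace maximises π_S = (119 - (1/2)q_B - (1/2)q_S)q_S - 10q_S.
Follower FOC: 109 - (1/2)q_B - q_S = 0, so q_S(q_B) = (109 - (1/2)q_B).
The leader anticipates this reaction. Substituting into P = 119 - 0.5Q gives P = 129/2 - (1/4)q_B, so π_B = (129/2 - (1/4)q_B)q_B - 10q_B.
Leader FOC: 109/2 - (1/2)q_B = 0, so q_B = 109.
Then q_S = (109 - (1/2)·109) = 109/2.

109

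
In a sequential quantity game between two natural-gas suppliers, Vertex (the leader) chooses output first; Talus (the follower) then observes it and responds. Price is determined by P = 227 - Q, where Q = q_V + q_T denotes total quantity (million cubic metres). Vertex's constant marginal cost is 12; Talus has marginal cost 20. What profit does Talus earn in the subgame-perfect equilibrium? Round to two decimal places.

Solve by backward induction. Given q_V, the follower Talus maximises π_T = (227 - q_V - q_T)q_T - 20q_T.
∂π_T/∂q_T = 207 - q_V - 2q_T = 0 gives the reaction function q_T = (207 - q_V)/2.
Vertex substitutes q_T(q_V) into its own profit: π_V = q_V(227 - q_V - (207 - q_V)/2) - 12q_V = (247/2 - (1/2)q_V)q_V - 12q_V.
Maximising: ∂π_V/∂q_V = 223/2 - q_V = 0, giving q_V = 223/2.
Then q_T = (207 - 223/2)/2 = 191/4.
Price P = 227 - 637/4 = 271/4.
Talus's profit: (271/4 - 20)·(191/4) = 2280.0625.

2280.06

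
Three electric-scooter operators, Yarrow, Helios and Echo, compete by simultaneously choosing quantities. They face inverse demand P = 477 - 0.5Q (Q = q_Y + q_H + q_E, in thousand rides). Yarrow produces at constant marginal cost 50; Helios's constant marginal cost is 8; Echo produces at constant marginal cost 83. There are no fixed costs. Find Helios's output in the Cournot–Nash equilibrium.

Yarrow's profit: π_Y = (477 - 0.5Q)q_Y - (50q_Y). Setting ∂π_Y/∂q_Y = 0: 427 - q_Y - (1/2)(q_H + q_E) = 0.
Helios's profit: π_H = (477 - 0.5Q)q_H - (8q_H). Setting ∂π_H/∂q_H = 0: 469 - q_H - (1/2)(q_Y + q_E) = 0.
Echo's profit: π_E = (477 - 0.5Q)q_E - (83q_E). Setting ∂π_E/∂q_E = 0: 394 - q_E - (1/2)(q_Y + q_H) = 0.
Summing all 3 equations gives 1290 − 2Q = 0, hence Q = 645.
Back-substituting: q_Y = (427 − 645/2)/(1/2) = 209, q_H = (469 − 645/2)/(1/2) = 293, q_E = (394 − 645/2)/(1/2) = 143.

293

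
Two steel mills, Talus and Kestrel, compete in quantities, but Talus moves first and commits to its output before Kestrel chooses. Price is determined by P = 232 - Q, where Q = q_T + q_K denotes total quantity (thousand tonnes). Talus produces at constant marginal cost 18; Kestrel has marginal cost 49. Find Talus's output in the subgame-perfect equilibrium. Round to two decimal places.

122.50

Solve by backward induction. Given q_T, the follower Kestrel maximises π_K = (232 - q_T - q_K)q_K - 49q_K.
Follower FOC: 183 - q_T - 2q_K = 0, so q_K(q_T) = (183 - q_T)/2.
Talus substitutes q_K(q_T) into its own profit: π_T = q_T(232 - q_T - (183 - q_T)/2) - 18q_T = (281/2 - (1/2)q_T)q_T - 18q_T.
Leader FOC: 245/2 - q_T = 0, so q_T = 245/2.
Then q_K = (183 - 245/2)/2 = 121/4.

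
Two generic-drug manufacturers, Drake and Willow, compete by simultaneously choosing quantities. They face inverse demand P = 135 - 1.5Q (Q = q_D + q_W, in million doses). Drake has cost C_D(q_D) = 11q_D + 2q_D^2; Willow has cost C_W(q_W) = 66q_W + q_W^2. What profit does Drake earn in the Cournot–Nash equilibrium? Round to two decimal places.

870.53

Drake's profit: π_D = (135 - 1.5Q)q_D - (11q_D + 2q_D²). Setting ∂π_D/∂q_D = 0: 124 - 7q_D - (3/2)(q_W) = 0.
Willow's first-order condition: 69 - 5q_W - (3/2)(q_D) = 0.
So q_D = (124 - (3/2)q_W)/7 and q_W = (69 - (3/2)q_D)/5.
Substituting one into the other gives q_D = 15.7710 and q_W = 1188/131.
Price P = 135 - (3/2)·24.8397 = 97.7405.
Drake's profit: 97.7405·15.7710 - 11·15.7710 - 2·15.7710² = 870.5347.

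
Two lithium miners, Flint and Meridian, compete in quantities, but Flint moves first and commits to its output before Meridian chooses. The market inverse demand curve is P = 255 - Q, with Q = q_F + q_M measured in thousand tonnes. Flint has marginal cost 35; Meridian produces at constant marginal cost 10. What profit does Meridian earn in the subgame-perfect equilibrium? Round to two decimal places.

5439.06

The follower Meridian best-responds to any q_F: π_M = (255 - Q)q_M - 10q_M.
∂π_M/∂q_M = 245 - q_F - 2q_M = 0 gives the reaction function q_M = (245 - q_F)/2.
Flint substitutes q_M(q_F) into its own profit: π_F = q_F(255 - q_F - (245 - q_F)/2) - 35q_F = (265/2 - (1/2)q_F)q_F - 35q_F.
Maximising: ∂π_F/∂q_F = 195/2 - q_F = 0, giving q_F = 195/2.
Then q_M = (245 - 195/2)/2 = 295/4.
Price P = 255 - 685/4 = 335/4.
Meridian's profit: (335/4 - 10)·(295/4) = 5439.0625.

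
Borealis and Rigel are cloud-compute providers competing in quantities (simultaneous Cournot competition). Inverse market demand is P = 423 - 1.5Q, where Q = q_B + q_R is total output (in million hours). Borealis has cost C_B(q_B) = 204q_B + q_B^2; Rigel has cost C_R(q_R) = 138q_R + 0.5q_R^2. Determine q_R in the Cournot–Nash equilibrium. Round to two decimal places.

Borealis's profit: π_B = (423 - 1.5Q)q_B - (204q_B + q_B²). Setting ∂π_B/∂q_B = 0: 219 - 5q_B - (3/2)(q_R) = 0.
Rigel's first-order condition: 285 - 4q_R - (3/2)(q_B) = 0.
Best responses: q_B = (219 - (3/2)q_R)/5, q_R = (285 - (3/2)q_B)/4.
Solving the pair: q_B = 1794/71, q_R = 61.7746.

61.77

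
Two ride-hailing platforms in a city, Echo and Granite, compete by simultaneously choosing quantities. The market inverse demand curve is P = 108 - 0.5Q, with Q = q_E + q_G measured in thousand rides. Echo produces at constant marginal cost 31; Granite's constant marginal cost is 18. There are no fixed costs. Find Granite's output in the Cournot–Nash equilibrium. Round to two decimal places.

Echo's profit: π_E = (108 - 0.5Q)q_E - (31q_E). Setting ∂π_E/∂q_E = 0: 77 - q_E - (1/2)(q_G) = 0.
Granite's profit: π_G = (108 - 0.5Q)q_G - (18q_G). Setting ∂π_G/∂q_G = 0: 90 - q_G - (1/2)(q_E) = 0.
Best responses: q_E = (77 - (1/2)q_G), q_G = (90 - (1/2)q_E).
Solving the pair: q_E = 128/3, q_G = 206/3.

68.67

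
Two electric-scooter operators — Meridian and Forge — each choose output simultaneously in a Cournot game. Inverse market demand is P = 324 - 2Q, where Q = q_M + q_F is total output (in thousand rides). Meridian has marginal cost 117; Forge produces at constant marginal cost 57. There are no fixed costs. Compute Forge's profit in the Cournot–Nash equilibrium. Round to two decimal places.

5940.50

Meridian's profit: π_M = (324 - 2Q)q_M - (117q_M). Setting ∂π_M/∂q_M = 0: 207 - 4q_M - 2(q_F) = 0.
Forge's profit: π_F = (324 - 2Q)q_F - (57q_F). Setting ∂π_F/∂q_F = 0: 267 - 4q_F - 2(q_M) = 0.
Best responses: q_M = (207 - 2q_F)/4, q_F = (267 - 2q_M)/4.
Solving the pair: q_M = 49/2, q_F = 109/2.
Price P = 324 - 2·79 = 166.
Forge's profit: (166 - 57)·(109/2) = 5940.5000.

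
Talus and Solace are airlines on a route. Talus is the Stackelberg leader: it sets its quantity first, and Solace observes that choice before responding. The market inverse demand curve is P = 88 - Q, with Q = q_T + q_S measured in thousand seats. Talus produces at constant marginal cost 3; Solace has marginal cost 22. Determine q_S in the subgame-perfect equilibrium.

7

Solve by backward induction. Given q_T, the follower Solace maximises π_S = (88 - q_T - q_S)q_S - 22q_S.
Follower FOC: 66 - q_T - 2q_S = 0, so q_S(q_T) = (66 - q_T)/2.
The leader anticipates this reaction. Substituting into P = 88 - Q gives P = 55 - (1/2)q_T, so π_T = (55 - (1/2)q_T)q_T - 3q_T.
Leader FOC: 52 - q_T = 0, so q_T = 52.
Then q_S = (66 - 52)/2 = 7.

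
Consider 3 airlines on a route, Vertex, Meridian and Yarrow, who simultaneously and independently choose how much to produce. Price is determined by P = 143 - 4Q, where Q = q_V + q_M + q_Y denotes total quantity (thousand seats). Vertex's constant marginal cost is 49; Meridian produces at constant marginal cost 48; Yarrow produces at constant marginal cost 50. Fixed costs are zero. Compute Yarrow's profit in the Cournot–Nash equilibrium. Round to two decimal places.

Vertex's profit: π_V = (143 - 4Q)q_V - (49q_V). Setting ∂π_V/∂q_V = 0: 94 - 8q_V - 4(q_M + q_Y) = 0.
Meridian's profit: π_M = (143 - 4Q)q_M - (48q_M). Setting ∂π_M/∂q_M = 0: 95 - 8q_M - 4(q_V + q_Y) = 0.
Yarrow's first-order condition: 93 - 8q_Y - 4(q_V + q_M) = 0.
Summing all 3 equations gives 282 − 16Q = 0, hence Q = 141/8.
Back-substituting: q_V = (94 − 141/2)/4 = 47/8, q_M = (95 − 141/2)/4 = 49/8, q_Y = (93 − 141/2)/4 = 45/8.
Price P = 143 - 4·(141/8) = 145/2.
Yarrow's profit: (145/2 - 50)·(45/8) = 126.5625.

126.56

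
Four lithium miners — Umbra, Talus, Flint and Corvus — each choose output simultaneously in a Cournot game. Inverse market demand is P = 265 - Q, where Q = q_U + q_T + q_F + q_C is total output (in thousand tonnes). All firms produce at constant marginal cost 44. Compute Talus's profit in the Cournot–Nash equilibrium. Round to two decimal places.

1953.64

Each firm earns π_i = (265 - Q)q_i - 44q_i.
Setting ∂π_i/∂q_i = 0 with rivals' quantities fixed: 221 - 2q_i - Σ_{j≠i} q_j = 0.
With identical firms every q_j equals q_i, so Σ_{j≠i} q_j = 3q_i and 221 = 5q_i, giving q_i = 221/5.
Price P = 265 - 884/5 = 441/5.
Talus's profit: (441/5 - 44)·(221/5) = 1953.6400.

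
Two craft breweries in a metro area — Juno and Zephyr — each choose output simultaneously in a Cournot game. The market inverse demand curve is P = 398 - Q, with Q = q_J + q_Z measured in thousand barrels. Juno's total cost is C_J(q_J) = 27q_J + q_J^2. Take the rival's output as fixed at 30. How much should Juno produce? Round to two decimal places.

85.25

With the rival's output fixed at 30, Juno's profit is π_J = (398 - 30 - q_J)q_J - (27q_J + q_J²) = (368 - q_J)q_J - (27q_J + q_J²).
∂π_J/∂q_J = 341 - 4q_J = 0, so q_J = 341/4.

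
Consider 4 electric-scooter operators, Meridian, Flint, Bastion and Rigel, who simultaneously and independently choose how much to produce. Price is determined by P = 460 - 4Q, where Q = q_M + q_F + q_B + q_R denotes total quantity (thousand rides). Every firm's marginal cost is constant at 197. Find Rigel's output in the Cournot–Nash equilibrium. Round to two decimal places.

13.15

Each firm earns π_i = (460 - 4Q)q_i - 197q_i.
First-order condition (treating rivals' output as given): 263 - 8q_i - 4·Σ_{j≠i} q_j = 0.
With identical firms every q_j equals q_i, so Σ_{j≠i} q_j = 3q_i and 263 = 20q_i, giving q_i = 263/20.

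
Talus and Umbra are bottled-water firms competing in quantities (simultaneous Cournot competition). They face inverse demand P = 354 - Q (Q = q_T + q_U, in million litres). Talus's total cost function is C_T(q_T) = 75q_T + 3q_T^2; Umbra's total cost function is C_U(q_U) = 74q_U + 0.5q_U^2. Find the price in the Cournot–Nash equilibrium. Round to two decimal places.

244.52

Talus's profit: π_T = (354 - Q)q_T - (75q_T + 3q_T²). Setting ∂π_T/∂q_T = 0: 279 - 8q_T - (q_U) = 0.
Umbra's profit: π_U = (354 - Q)q_U - (74q_U + (1/2)q_U²). Setting ∂π_U/∂q_U = 0: 280 - 3q_U - (q_T) = 0.
Rearranging gives the reaction functions q_T = (279 - q_U)/8 and q_U = (280 - q_T)/3.
Substituting one into the other gives q_T = 557/23 and q_U = 1961/23.
Total output Q = 109.4783, so price P = 354 - 109.4783 = 244.5217.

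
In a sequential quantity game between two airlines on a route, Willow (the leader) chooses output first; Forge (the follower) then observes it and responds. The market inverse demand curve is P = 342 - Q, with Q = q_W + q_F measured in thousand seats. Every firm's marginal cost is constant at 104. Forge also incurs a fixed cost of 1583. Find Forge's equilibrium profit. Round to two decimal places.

Solve by backward induction. Given q_W, the follower Forge maximises π_F = (342 - q_W - q_F)q_F - 104q_F.
∂π_F/∂q_F = 238 - q_W - 2q_F = 0 gives the reaction function q_F = (238 - q_W)/2.
Willow substitutes q_F(q_W) into its own profit: π_W = q_W(342 - q_W - (238 - q_W)/2) - 104q_W = (223 - (1/2)q_W)q_W - 104q_W.
Leader FOC: 119 - q_W = 0, so q_W = 119.
Then q_F = (238 - 119)/2 = 119/2.
Price P = 342 - 357/2 = 327/2.
Forge's profit: (327/2 - 104)·(119/2) - 1583 = 1957.2500.

1957.25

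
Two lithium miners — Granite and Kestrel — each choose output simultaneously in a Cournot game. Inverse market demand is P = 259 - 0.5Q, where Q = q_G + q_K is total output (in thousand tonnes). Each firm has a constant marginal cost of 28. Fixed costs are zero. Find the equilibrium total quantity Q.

308

A representative firm's profit is π_i = q_i(259 - 0.5Q) - 28q_i.
Setting ∂π_i/∂q_i = 0 with rivals' quantities fixed: 231 - q_i - (1/2)q_j = 0.
With identical firms every q_j equals q_i, so q_j = q_i and 231 = (3/2)q_i, giving q_i = 154.
Total output Q = 154 + 154 = 308.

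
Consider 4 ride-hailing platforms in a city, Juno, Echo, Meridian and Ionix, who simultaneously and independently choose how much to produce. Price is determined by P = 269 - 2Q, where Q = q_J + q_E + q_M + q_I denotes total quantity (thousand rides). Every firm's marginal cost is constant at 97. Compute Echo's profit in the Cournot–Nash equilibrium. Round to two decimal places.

A representative firm's profit is π_i = q_i(269 - 2Q) - 97q_i.
Setting ∂π_i/∂q_i = 0 with rivals' quantities fixed: 172 - 4q_i - 2·Σ_{j≠i} q_j = 0.
With identical firms every q_j equals q_i, so Σ_{j≠i} q_j = 3q_i and 172 = 10q_i, giving q_i = 86/5.
Price P = 269 - 2·(344/5) = 657/5.
Echo's profit: (657/5 - 97)·(86/5) = 591.6800.

591.68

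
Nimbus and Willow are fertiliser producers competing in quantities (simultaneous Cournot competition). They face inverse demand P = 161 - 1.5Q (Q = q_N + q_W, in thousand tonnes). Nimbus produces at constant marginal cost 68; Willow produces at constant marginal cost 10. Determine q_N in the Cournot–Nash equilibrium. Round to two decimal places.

Nimbus's profit: π_N = (161 - 1.5Q)q_N - (68q_N). Setting ∂π_N/∂q_N = 0: 93 - 3q_N - (3/2)(q_W) = 0.
Willow's first-order condition: 151 - 3q_W - (3/2)(q_N) = 0.
So q_N = (93 - (3/2)q_W)/3 and q_W = (151 - (3/2)q_N)/3.
Solving the pair: q_N = 70/9, q_W = 418/9.

7.78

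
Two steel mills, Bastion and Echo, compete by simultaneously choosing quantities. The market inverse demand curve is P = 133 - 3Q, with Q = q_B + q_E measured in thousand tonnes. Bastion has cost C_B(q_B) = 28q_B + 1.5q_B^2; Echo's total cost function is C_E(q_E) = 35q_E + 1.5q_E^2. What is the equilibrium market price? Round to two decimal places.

Bastion's profit: π_B = (133 - 3Q)q_B - (28q_B + (3/2)q_B²). Setting ∂π_B/∂q_B = 0: 105 - 9q_B - 3(q_E) = 0.
Echo's profit: π_E = (133 - 3Q)q_E - (35q_E + (3/2)q_E²). Setting ∂π_E/∂q_E = 0: 98 - 9q_E - 3(q_B) = 0.
So q_B = (105 - 3q_E)/9 and q_E = (98 - 3q_B)/9.
Solving the pair: q_B = 217/24, q_E = 63/8.
Total output Q = 203/12, so price P = 133 - 3·(203/12) = 329/4.

82.25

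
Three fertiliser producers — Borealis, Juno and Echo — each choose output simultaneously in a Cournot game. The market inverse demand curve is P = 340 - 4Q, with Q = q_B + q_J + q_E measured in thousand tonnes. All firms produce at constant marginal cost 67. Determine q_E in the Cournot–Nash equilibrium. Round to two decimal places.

17.06

A representative firm's profit is π_i = q_i(340 - 4Q) - 67q_i.
Setting ∂π_i/∂q_i = 0 with rivals' quantities fixed: 273 - 8q_i - 4·Σ_{j≠i} q_j = 0.
By symmetry each firm produces the same amount; substituting Σ_{j≠i} q_j = 2q_i yields q_i = 273/16.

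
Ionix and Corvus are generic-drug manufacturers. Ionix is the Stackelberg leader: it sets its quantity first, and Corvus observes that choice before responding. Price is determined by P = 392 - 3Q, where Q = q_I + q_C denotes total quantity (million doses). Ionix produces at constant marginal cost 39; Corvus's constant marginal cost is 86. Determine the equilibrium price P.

139

The follower Corvus best-responds to any q_I: π_C = (392 - 3Q)q_C - 86q_C.
Follower FOC: 306 - 3q_I - 6q_C = 0, so q_C(q_I) = (306 - 3q_I)/6.
Ionix substitutes q_C(q_I) into its own profit: π_I = q_I(392 - 3q_I - (306 - 3q_I)/2) - 39q_I = (239 - (3/2)q_I)q_I - 39q_I.
Maximising: ∂π_I/∂q_I = 200 - 3q_I = 0, giving q_I = 200/3.
Then q_C = (306 - 3·(200/3))/6 = 53/3.
Total output Q = 253/3, so price P = 392 - 3·(253/3) = 139.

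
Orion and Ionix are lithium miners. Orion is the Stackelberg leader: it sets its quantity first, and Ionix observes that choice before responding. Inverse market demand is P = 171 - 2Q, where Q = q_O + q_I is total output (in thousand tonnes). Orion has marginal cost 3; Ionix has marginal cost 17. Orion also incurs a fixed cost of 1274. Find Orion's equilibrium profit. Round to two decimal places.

796.25

Solve by backward induction. Given q_O, the follower Ionix maximises π_I = (171 - 2q_O - 2q_I)q_I - 17q_I.
∂π_I/∂q_I = 154 - 2q_O - 4q_I = 0 gives the reaction function q_I = (154 - 2q_O)/4.
Orion substitutes q_I(q_O) into its own profit: π_O = q_O(171 - 2q_O - (154 - 2q_O)/2) - 3q_O = (94 - q_O)q_O - 3q_O.
Maximising: ∂π_O/∂q_O = 91 - 2q_O = 0, giving q_O = 91/2.
Then q_I = (154 - 2·(91/2))/4 = 63/4.
Price P = 171 - 2·(245/4) = 97/2.
Orion's profit: (97/2 - 3)·(91/2) - 1274 = 796.2500.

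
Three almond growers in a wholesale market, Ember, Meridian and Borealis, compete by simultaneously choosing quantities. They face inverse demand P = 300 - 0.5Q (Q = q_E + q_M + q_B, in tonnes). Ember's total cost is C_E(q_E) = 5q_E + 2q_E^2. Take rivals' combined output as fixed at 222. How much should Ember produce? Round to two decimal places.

36.80

With rivals' combined output fixed at 222, Ember's profit is π_E = (300 - (1/2)·222 - (1/2)q_E)q_E - (5q_E + 2q_E²) = (189 - (1/2)q_E)q_E - (5q_E + 2q_E²).
∂π_E/∂q_E = 184 - 5q_E = 0, so q_E = 184/5.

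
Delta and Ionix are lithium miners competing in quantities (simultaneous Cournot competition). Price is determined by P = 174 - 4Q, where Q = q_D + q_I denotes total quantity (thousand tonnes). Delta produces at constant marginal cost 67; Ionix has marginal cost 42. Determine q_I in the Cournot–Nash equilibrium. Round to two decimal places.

Delta's profit: π_D = (174 - 4Q)q_D - (67q_D). Setting ∂π_D/∂q_D = 0: 107 - 8q_D - 4(q_I) = 0.
Ionix's profit: π_I = (174 - 4Q)q_I - (42q_I). Setting ∂π_I/∂q_I = 0: 132 - 8q_I - 4(q_D) = 0.
So q_D = (107 - 4q_I)/8 and q_I = (132 - 4q_D)/8.
Solving the pair: q_D = 41/6, q_I = 157/12.

13.08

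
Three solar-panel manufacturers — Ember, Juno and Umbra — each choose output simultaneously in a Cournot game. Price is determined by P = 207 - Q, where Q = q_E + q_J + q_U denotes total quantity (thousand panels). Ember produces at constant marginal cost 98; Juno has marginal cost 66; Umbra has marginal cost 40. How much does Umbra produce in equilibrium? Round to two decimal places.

62.75

Ember's profit: π_E = (207 - Q)q_E - (98q_E). Setting ∂π_E/∂q_E = 0: 109 - 2q_E - (q_J + q_U) = 0.
Juno's first-order condition: 141 - 2q_J - (q_E + q_U) = 0.
Umbra's profit: π_U = (207 - Q)q_U - (40q_U). Setting ∂π_U/∂q_U = 0: 167 - 2q_U - (q_E + q_J) = 0.
Summing all 3 equations gives 417 − 4Q = 0, hence Q = 417/4.
Back-substituting: q_E = (109 − 417/4) = 19/4, q_J = (141 − 417/4) = 147/4, q_U = (167 − 417/4) = 251/4.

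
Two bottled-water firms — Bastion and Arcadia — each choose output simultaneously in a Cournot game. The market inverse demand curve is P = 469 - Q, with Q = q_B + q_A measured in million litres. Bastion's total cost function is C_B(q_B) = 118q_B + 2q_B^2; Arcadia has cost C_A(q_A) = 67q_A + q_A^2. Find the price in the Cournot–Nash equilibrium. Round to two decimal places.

Bastion's profit: π_B = (469 - Q)q_B - (118q_B + 2q_B²). Setting ∂π_B/∂q_B = 0: 351 - 6q_B - (q_A) = 0.
Arcadia's profit: π_A = (469 - Q)q_A - (67q_A + q_A²). Setting ∂π_A/∂q_A = 0: 402 - 4q_A - (q_B) = 0.
Rearranging gives the reaction functions q_B = (351 - q_A)/6 and q_A = (402 - q_B)/4.
Substituting one into the other gives q_B = 1002/23 and q_A = 89.6087.
Total output Q = 133.1739, so price P = 469 - 133.1739 = 335.8261.

335.83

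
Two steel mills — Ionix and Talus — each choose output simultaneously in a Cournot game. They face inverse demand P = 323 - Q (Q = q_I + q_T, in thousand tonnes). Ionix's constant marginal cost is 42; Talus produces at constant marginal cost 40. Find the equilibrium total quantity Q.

188

Ionix's profit: π_I = (323 - Q)q_I - (42q_I). Setting ∂π_I/∂q_I = 0: 281 - 2q_I - (q_T) = 0.
Talus's first-order condition: 283 - 2q_T - (q_I) = 0.
Rearranging gives the reaction functions q_I = (281 - q_T)/2 and q_T = (283 - q_I)/2.
Solving the pair: q_I = 93, q_T = 95.
Total output Q = 93 + 95 = 188.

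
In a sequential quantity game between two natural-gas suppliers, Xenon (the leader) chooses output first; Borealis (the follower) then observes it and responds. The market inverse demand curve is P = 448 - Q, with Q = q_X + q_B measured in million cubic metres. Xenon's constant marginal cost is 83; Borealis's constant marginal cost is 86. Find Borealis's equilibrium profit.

Solve by backward induction. Given q_X, the follower Borealis maximises π_B = (448 - q_X - q_B)q_B - 86q_B.
Setting the follower's marginal profit to zero, 362 - q_X - 2q_B = 0, i.e. q_B = (362 - q_X)/2.
Xenon substitutes q_B(q_X) into its own profit: π_X = q_X(448 - q_X - (362 - q_X)/2) - 83q_X = (267 - (1/2)q_X)q_X - 83q_X.
The leader's first-order condition 184 - q_X = 0 yields q_X = 184.
Then q_B = (362 - 184)/2 = 89.
Price P = 448 - 273 = 175.
Borealis's profit: (175 - 86)·89 = 7921.

7921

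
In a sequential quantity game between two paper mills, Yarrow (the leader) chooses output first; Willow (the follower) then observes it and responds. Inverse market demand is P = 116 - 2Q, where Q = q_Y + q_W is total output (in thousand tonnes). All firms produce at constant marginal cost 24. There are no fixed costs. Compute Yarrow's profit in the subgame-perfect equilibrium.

The follower Willow best-responds to any q_Y: π_W = (116 - 2Q)q_W - 24q_W.
Setting the follower's marginal profit to zero, 92 - 2q_Y - 4q_W = 0, i.e. q_W = (92 - 2q_Y)/4.
The leader anticipates this reaction. Substituting into P = 116 - 2Q gives P = 70 - q_Y, so π_Y = (70 - q_Y)q_Y - 24q_Y.
The leader's first-order condition 46 - 2q_Y = 0 yields q_Y = 23.
Then q_W = (92 - 2·23)/4 = 23/2.
Price P = 116 - 2·(69/2) = 47.
Yarrow's profit: (47 - 24)·23 = 529.

529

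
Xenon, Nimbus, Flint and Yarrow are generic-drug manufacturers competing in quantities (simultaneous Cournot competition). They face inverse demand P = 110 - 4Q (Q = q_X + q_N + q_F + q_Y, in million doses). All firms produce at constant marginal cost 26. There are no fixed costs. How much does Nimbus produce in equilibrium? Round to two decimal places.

4.20

A representative firm's profit is π_i = q_i(110 - 4Q) - 26q_i.
First-order condition (treating rivals' output as given): 84 - 8q_i - 4·Σ_{j≠i} q_j = 0.
With identical firms every q_j equals q_i, so Σ_{j≠i} q_j = 3q_i and 84 = 20q_i, giving q_i = 21/5.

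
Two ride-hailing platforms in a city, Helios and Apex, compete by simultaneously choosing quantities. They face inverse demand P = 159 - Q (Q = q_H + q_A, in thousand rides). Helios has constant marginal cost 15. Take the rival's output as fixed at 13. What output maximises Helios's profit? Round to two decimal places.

65.50

With the rival's output fixed at 13, Helios's profit is π_H = (159 - 13 - q_H)q_H - (15q_H) = (146 - q_H)q_H - (15q_H).
∂π_H/∂q_H = 131 - 2q_H = 0, so q_H = 131/2.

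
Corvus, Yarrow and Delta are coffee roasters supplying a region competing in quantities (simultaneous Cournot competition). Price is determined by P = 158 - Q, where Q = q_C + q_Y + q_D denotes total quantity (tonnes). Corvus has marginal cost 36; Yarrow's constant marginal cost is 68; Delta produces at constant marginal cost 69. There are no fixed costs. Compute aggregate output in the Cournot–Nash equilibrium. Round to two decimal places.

Corvus's profit: π_C = (158 - Q)q_C - (36q_C). Setting ∂π_C/∂q_C = 0: 122 - 2q_C - (q_Y + q_D) = 0.
Yarrow's profit: π_Y = (158 - Q)q_Y - (68q_Y). Setting ∂π_Y/∂q_Y = 0: 90 - 2q_Y - (q_C + q_D) = 0.
Delta's first-order condition: 89 - 2q_D - (q_C + q_Y) = 0.
Adding the 3 first-order conditions: 301 − 4Q = 0, so Q = 301/4.
Back-substituting: q_C = (122 − 301/4) = 187/4, q_Y = (90 − 301/4) = 59/4, q_D = (89 − 301/4) = 55/4.
Total output Q = 187/4 + 59/4 + 55/4 = 301/4.

75.25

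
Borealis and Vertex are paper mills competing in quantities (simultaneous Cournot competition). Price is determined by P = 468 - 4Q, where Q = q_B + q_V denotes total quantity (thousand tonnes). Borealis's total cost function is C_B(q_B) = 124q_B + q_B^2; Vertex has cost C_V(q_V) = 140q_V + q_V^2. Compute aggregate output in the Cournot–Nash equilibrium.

Borealis's profit: π_B = (468 - 4Q)q_B - (124q_B + q_B²). Setting ∂π_B/∂q_B = 0: 344 - 10q_B - 4(q_V) = 0.
Vertex's profit: π_V = (468 - 4Q)q_V - (140q_V + q_V²). Setting ∂π_V/∂q_V = 0: 328 - 10q_V - 4(q_B) = 0.
Rearranging gives the reaction functions q_B = (344 - 4q_V)/10 and q_V = (328 - 4q_B)/10.
Solving the pair: q_B = 76/3, q_V = 68/3.
Total output Q = 76/3 + 68/3 = 48.

48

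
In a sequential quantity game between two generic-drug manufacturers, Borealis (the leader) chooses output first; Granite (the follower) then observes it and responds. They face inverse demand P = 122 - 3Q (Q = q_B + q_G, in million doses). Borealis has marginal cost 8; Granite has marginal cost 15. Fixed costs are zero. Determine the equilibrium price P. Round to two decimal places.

Solve by backward induction. Given q_B, the follower Granite maximises π_G = (122 - 3q_B - 3q_G)q_G - 15q_G.
Setting the follower's marginal profit to zero, 107 - 3q_B - 6q_G = 0, i.e. q_G = (107 - 3q_B)/6.
Borealis substitutes q_G(q_B) into its own profit: π_B = q_B(122 - 3q_B - (107 - 3q_B)/2) - 8q_B = (137/2 - (3/2)q_B)q_B - 8q_B.
The leader's first-order condition 121/2 - 3q_B = 0 yields q_B = 121/6.
Then q_G = (107 - 3·(121/6))/6 = 31/4.
Total output Q = 335/12, so price P = 122 - 3·(335/12) = 153/4.

38.25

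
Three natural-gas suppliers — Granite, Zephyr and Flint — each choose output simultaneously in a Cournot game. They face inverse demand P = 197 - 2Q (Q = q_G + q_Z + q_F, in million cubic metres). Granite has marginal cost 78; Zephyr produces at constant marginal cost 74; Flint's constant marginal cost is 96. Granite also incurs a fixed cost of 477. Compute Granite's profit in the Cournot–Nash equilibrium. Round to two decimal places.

Granite's profit: π_G = (197 - 2Q)q_G - (78q_G). Setting ∂π_G/∂q_G = 0: 119 - 4q_G - 2(q_Z + q_F) = 0.
Zephyr's first-order condition: 123 - 4q_Z - 2(q_G + q_F) = 0.
Flint's first-order condition: 101 - 4q_F - 2(q_G + q_Z) = 0.
Adding the 3 conditions: 343 − 4Q − 4Q = 0, i.e. Q = 343/8.
Back-substituting: q_G = (119 − 343/4)/2 = 133/8, q_Z = (123 − 343/4)/2 = 149/8, q_F = (101 − 343/4)/2 = 61/8.
Price P = 197 - 2·(343/8) = 445/4.
Granite's profit: (445/4 - 78)·(133/8) - 477 = 75.7813.

75.78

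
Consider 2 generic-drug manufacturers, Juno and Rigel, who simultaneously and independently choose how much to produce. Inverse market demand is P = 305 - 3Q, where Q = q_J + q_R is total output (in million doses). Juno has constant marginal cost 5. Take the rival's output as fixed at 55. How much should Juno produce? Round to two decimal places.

22.50

With the rival's output fixed at 55, Juno's profit is π_J = (305 - 3·55 - 3q_J)q_J - (5q_J) = (140 - 3q_J)q_J - (5q_J).
∂π_J/∂q_J = 135 - 6q_J = 0, so q_J = 45/2.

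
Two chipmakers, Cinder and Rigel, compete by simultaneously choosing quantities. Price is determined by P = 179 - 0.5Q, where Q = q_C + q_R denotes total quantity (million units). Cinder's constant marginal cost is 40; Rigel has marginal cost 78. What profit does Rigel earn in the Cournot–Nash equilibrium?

Cinder's profit: π_C = (179 - 0.5Q)q_C - (40q_C). Setting ∂π_C/∂q_C = 0: 139 - q_C - (1/2)(q_R) = 0.
Rigel's first-order condition: 101 - q_R - (1/2)(q_C) = 0.
So q_C = (139 - (1/2)q_R) and q_R = (101 - (1/2)q_C).
Substituting one into the other gives q_C = 118 and q_R = 42.
Price P = 179 - (1/2)·160 = 99.
Rigel's profit: (99 - 78)·42 = 882.

882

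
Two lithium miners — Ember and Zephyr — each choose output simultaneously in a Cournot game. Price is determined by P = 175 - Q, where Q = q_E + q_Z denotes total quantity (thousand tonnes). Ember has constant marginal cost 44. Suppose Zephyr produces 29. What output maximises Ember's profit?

51

With the rival's output fixed at 29, Ember's profit is π_E = (175 - 29 - q_E)q_E - (44q_E) = (146 - q_E)q_E - (44q_E).
∂π_E/∂q_E = 102 - 2q_E = 0, so q_E = 51.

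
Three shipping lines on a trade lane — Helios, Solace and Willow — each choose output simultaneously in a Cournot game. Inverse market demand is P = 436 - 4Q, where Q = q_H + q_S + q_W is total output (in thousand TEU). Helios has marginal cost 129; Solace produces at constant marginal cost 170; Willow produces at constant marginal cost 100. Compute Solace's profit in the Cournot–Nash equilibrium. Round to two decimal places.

375.39

Helios's profit: π_H = (436 - 4Q)q_H - (129q_H). Setting ∂π_H/∂q_H = 0: 307 - 8q_H - 4(q_S + q_W) = 0.
Solace's profit: π_S = (436 - 4Q)q_S - (170q_S). Setting ∂π_S/∂q_S = 0: 266 - 8q_S - 4(q_H + q_W) = 0.
Willow's profit: π_W = (436 - 4Q)q_W - (100q_W). Setting ∂π_W/∂q_W = 0: 336 - 8q_W - 4(q_H + q_S) = 0.
Adding the 3 conditions: 909 − 8Q − 8Q = 0, i.e. Q = 909/16.
Back-substituting: q_H = (307 − 909/4)/4 = 319/16, q_S = (266 − 909/4)/4 = 155/16, q_W = (336 − 909/4)/4 = 435/16.
Price P = 436 - 4·(909/16) = 835/4.
Solace's profit: (835/4 - 170)·(155/16) = 375.3906.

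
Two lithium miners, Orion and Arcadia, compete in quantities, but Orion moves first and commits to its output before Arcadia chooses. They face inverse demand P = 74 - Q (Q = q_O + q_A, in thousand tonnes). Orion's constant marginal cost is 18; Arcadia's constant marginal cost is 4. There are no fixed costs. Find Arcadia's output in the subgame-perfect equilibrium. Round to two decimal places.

Solve by backward induction. Given q_O, the follower Arcadia maximises π_A = (74 - q_O - q_A)q_A - 4q_A.
∂π_A/∂q_A = 70 - q_O - 2q_A = 0 gives the reaction function q_A = (70 - q_O)/2.
The leader anticipates this reaction. Substituting into P = 74 - Q gives P = 39 - (1/2)q_O, so π_O = (39 - (1/2)q_O)q_O - 18q_O.
Leader FOC: 21 - q_O = 0, so q_O = 21.
Then q_A = (70 - 21)/2 = 49/2.

24.50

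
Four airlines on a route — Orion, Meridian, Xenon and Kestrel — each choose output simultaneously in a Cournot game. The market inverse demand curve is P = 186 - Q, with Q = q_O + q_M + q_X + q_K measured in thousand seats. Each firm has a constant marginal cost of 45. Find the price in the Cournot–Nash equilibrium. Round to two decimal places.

73.20

Each firm earns π_i = (186 - Q)q_i - 45q_i.
First-order condition (treating rivals' output as given): 141 - 2q_i - Σ_{j≠i} q_j = 0.
By symmetry each firm produces the same amount; substituting Σ_{j≠i} q_j = 3q_i yields q_i = 141/5.
Total output Q = 564/5, so price P = 186 - 564/5 = 366/5.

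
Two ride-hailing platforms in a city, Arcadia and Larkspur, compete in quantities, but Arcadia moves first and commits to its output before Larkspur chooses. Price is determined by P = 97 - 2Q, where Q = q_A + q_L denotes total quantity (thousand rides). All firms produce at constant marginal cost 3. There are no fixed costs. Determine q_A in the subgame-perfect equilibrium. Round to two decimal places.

The follower Larkspur best-responds to any q_A: π_L = (97 - 2Q)q_L - 3q_L.
∂π_L/∂q_L = 94 - 2q_A - 4q_L = 0 gives the reaction function q_L = (94 - 2q_A)/4.
The leader anticipates this reaction. Substituting into P = 97 - 2Q gives P = 50 - q_A, so π_A = (50 - q_A)q_A - 3q_A.
The leader's first-order condition 47 - 2q_A = 0 yields q_A = 47/2.
Then q_L = (94 - 2·(47/2))/4 = 47/4.

23.50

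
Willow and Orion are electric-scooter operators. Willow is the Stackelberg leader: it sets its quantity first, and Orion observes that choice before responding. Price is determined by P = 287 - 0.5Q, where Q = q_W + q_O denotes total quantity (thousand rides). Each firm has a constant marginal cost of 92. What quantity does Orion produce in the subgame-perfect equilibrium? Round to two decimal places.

The follower Orion best-responds to any q_W: π_O = (287 - 0.5Q)q_O - 92q_O.
Setting the follower's marginal profit to zero, 195 - (1/2)q_W - q_O = 0, i.e. q_O = (195 - (1/2)q_W).
Willow substitutes q_O(q_W) into its own profit: π_W = q_W(287 - (1/2)q_W - (195 - (1/2)q_W)/2) - 92q_W = (379/2 - (1/4)q_W)q_W - 92q_W.
Leader FOC: 195/2 - (1/2)q_W = 0, so q_W = 195.
Then q_O = (195 - (1/2)·195) = 195/2.

97.50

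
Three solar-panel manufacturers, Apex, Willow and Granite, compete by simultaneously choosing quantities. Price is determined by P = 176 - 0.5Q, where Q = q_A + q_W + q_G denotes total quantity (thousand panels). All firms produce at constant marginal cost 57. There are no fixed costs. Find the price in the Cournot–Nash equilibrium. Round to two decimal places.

86.75

A representative firm's profit is π_i = q_i(176 - 0.5Q) - 57q_i.
Setting ∂π_i/∂q_i = 0 with rivals' quantities fixed: 119 - q_i - (1/2)·Σ_{j≠i} q_j = 0.
With identical firms every q_j equals q_i, so Σ_{j≠i} q_j = 2q_i and 119 = 2q_i, giving q_i = 119/2.
Total output Q = 357/2, so price P = 176 - (1/2)·(357/2) = 347/4.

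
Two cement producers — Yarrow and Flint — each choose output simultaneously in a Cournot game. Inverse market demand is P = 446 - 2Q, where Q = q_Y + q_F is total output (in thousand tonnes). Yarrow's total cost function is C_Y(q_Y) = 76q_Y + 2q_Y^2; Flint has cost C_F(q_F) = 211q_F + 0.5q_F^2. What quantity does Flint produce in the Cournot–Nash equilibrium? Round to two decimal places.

Yarrow's profit: π_Y = (446 - 2Q)q_Y - (76q_Y + 2q_Y²). Setting ∂π_Y/∂q_Y = 0: 370 - 8q_Y - 2(q_F) = 0.
Flint's profit: π_F = (446 - 2Q)q_F - (211q_F + (1/2)q_F²). Setting ∂π_F/∂q_F = 0: 235 - 5q_F - 2(q_Y) = 0.
So q_Y = (370 - 2q_F)/8 and q_F = (235 - 2q_Y)/5.
Solving the pair: q_Y = 115/3, q_F = 95/3.

31.67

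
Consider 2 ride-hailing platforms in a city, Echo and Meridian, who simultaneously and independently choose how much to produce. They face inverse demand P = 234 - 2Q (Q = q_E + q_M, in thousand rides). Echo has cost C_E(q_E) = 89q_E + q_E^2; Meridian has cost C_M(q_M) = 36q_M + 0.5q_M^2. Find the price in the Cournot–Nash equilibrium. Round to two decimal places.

139.62

Echo's profit: π_E = (234 - 2Q)q_E - (89q_E + q_E²). Setting ∂π_E/∂q_E = 0: 145 - 6q_E - 2(q_M) = 0.
Meridian's profit: π_M = (234 - 2Q)q_M - (36q_M + (1/2)q_M²). Setting ∂π_M/∂q_M = 0: 198 - 5q_M - 2(q_E) = 0.
Rearranging gives the reaction functions q_E = (145 - 2q_M)/6 and q_M = (198 - 2q_E)/5.
Substituting one into the other gives q_E = 329/26 and q_M = 449/13.
Total output Q = 1227/26, so price P = 234 - 2·(1227/26) = 1815/13.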